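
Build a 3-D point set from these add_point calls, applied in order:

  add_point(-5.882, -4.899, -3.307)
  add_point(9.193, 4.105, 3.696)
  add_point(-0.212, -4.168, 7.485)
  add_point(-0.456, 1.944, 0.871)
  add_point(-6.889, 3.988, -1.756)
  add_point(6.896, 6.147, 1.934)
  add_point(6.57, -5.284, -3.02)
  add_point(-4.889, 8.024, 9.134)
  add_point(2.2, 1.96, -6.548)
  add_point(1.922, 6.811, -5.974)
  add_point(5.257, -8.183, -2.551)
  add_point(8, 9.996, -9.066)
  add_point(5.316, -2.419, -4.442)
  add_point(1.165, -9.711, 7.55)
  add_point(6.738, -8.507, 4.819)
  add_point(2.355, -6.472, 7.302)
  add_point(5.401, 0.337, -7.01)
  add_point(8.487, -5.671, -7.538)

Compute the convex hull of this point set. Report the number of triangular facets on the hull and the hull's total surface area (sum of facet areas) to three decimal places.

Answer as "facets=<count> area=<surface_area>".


Points on the hull: [0, 1, 4, 5, 7, 8, 10, 11, 13, 14, 15, 17] (12 of 18).

Triangle areas on the boundary:
  f1: (p5, p7, p1) → 22.9462
  f2: (p15, p7, p1) → 95.1371
  f3: (p15, p7, p13) → 20.9078
  f4: (p0, p7, p4) → 47.0867
  f5: (p0, p7, p13) → 117.4385
  f6: (p14, p17, p1) → 78.0039
  f7: (p14, p15, p1) → 34.5087
  f8: (p14, p15, p13) → 9.3902
  f9: (p8, p0, p17) → 55.0660
  f10: (p11, p17, p1) → 95.8228
  f11: (p11, p5, p1) → 16.6544
  f12: (p11, p8, p17) → 49.5572
  f13: (p11, p7, p4) → 103.1596
  f14: (p11, p5, p7) → 69.6349
  f15: (p11, p0, p4) → 78.9165
  f16: (p11, p8, p0) → 13.3478
  f17: (p10, p0, p13) → 61.8832
  f18: (p10, p0, p17) → 35.5731
  f19: (p10, p14, p13) → 22.9799
  f20: (p10, p14, p17) → 17.8964
Σ area = 1045.911

Euler characteristic 12−30+20 = 2 ✓

facets=20 area=1045.911


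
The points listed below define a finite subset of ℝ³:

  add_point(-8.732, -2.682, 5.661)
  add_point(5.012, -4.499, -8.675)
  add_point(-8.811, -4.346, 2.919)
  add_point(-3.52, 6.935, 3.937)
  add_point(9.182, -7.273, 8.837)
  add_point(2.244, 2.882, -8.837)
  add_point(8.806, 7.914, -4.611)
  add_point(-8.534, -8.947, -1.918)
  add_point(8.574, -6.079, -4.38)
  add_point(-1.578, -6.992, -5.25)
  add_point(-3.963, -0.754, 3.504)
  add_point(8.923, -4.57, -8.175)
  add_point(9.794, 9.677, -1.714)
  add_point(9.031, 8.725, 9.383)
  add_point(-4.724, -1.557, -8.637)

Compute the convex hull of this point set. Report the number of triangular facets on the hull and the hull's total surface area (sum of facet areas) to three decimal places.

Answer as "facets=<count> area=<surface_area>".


Extreme-point indices: [0, 1, 2, 3, 4, 5, 6, 7, 8, 9, 11, 12, 13, 14] — 14 of 15 on the boundary.

Facet areas (half cross-product norm):
  f1: (p4, p13, p12) → 89.2409
  f2: (p14, p7, p2) → 35.7115
  f3: (p0, p14, p2) → 15.1041
  f4: (p0, p4, p13) → 145.5024
  f5: (p0, p7, p2) → 2.3897
  f6: (p0, p4, p7) → 92.1800
  f7: (p11, p4, p12) → 130.1182
  f8: (p3, p0, p14) → 77.4872
  f9: (p3, p5, p14) → 59.0002
  f10: (p3, p13, p12) → 72.9943
  f11: (p3, p0, p13) → 67.0487
  f12: (p8, p4, p7) → 115.6742
  f13: (p8, p11, p4) → 8.4740
  f14: (p1, p5, p14) → 31.8723
  f15: (p1, p11, p5) → 14.4577
  f16: (p6, p11, p12) → 16.3183
  f17: (p6, p11, p5) → 46.3430
  f18: (p6, p3, p12) → 25.9871
  f19: (p6, p3, p5) → 65.2262
  f20: (p9, p1, p11) → 9.7977
  f21: (p9, p8, p7) → 21.1832
  f22: (p9, p8, p11) → 20.9503
  f23: (p9, p14, p7) → 28.3858
  f24: (p9, p1, p14) → 27.8609
Σ area = 1219.308

Check V−E+F: 14 − 36 + 24 = 2.

facets=24 area=1219.308


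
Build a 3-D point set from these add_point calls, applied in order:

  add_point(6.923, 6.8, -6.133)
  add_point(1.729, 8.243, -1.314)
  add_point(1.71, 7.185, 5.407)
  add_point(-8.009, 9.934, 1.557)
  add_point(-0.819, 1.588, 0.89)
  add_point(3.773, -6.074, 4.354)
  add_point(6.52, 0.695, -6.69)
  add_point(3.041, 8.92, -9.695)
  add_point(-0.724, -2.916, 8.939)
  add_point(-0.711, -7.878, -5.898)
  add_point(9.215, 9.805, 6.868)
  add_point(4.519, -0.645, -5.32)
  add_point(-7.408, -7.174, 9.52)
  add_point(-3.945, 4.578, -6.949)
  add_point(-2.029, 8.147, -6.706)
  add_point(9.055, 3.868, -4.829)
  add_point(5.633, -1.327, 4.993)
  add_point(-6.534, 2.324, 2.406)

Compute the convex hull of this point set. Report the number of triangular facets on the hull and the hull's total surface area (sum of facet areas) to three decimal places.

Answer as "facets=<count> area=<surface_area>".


facets=22 area=1091.227

13 of the 18 inputs are extreme points: [0, 3, 5, 6, 7, 8, 9, 10, 12, 13, 14, 15, 16].

Area of each hull facet:
  f1: (p12, p10, p3) → 167.9284
  f2: (p7, p10, p3) → 126.5462
  f3: (p5, p12, p9) → 70.0768
  f4: (p13, p7, p9) → 53.2795
  f5: (p13, p12, p3) → 101.5002
  f6: (p13, p12, p9) → 108.3838
  f7: (p8, p12, p10) → 21.7429
  f8: (p8, p5, p12) → 26.7516
  f9: (p14, p7, p3) → 15.0141
  f10: (p14, p13, p3) → 20.9549
  f11: (p14, p13, p7) → 10.5153
  f12: (p6, p5, p9) → 60.5344
  f13: (p6, p15, p5) → 29.3130
  f14: (p6, p7, p9) → 47.2878
  f15: (p6, p15, p7) → 20.2196
  f16: (p0, p7, p10) → 29.6948
  f17: (p0, p15, p10) → 25.2537
  f18: (p0, p15, p7) → 5.3027
  f19: (p16, p15, p10) → 63.8161
  f20: (p16, p15, p5) → 27.1855
  f21: (p16, p8, p10) → 42.1713
  f22: (p16, p8, p5) → 17.7548
Σ area = 1091.227

Check V−E+F: 13 − 33 + 22 = 2.


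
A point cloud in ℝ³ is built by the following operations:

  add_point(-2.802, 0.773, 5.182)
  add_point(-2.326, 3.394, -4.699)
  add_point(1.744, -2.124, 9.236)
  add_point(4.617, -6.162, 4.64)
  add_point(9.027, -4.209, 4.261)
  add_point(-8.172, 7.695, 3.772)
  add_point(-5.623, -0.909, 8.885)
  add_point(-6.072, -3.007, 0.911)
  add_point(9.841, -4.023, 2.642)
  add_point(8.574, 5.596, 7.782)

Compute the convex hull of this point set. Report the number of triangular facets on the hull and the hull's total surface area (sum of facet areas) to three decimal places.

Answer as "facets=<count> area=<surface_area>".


facets=14 area=615.446

Points on the hull: [1, 2, 3, 4, 5, 6, 7, 8, 9] (9 of 10).

Triangle areas on the boundary:
  f1: (p9, p1, p5) → 89.6114
  f2: (p9, p1, p8) → 84.5137
  f3: (p7, p1, p5) → 47.4493
  f4: (p7, p3, p8) → 28.3660
  f5: (p7, p1, p8) → 71.3500
  f6: (p6, p9, p5) → 79.8388
  f7: (p6, p7, p5) → 40.9391
  f8: (p6, p7, p3) → 46.4716
  f9: (p4, p3, p8) → 3.7688
  f10: (p4, p9, p8) → 9.2576
  f11: (p2, p4, p3) → 16.0208
  f12: (p2, p4, p9) → 42.5135
  f13: (p2, p6, p3) → 22.1031
  f14: (p2, p6, p9) → 33.2419
Σ area = 615.446

Euler: V−E+F = 9−21+14 = 2.


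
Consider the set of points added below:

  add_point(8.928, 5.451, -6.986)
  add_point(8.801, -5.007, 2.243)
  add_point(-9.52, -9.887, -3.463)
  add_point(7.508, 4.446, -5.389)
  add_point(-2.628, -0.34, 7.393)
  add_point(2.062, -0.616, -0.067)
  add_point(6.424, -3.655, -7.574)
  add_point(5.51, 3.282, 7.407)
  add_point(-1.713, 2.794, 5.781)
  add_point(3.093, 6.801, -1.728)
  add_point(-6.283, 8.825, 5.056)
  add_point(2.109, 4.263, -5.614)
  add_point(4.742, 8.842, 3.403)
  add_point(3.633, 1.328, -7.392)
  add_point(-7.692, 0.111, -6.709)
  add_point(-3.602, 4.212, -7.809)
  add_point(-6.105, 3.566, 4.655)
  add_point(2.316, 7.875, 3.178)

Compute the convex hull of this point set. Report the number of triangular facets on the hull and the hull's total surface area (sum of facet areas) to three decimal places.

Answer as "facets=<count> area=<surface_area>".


facets=18 area=992.359

Hull vertices (11/18): indices [0, 1, 2, 4, 6, 7, 10, 12, 14, 15, 16].

Triangle areas on the boundary:
  f1: (p10, p15, p0) → 87.4423
  f2: (p6, p15, p0) → 55.6641
  f3: (p14, p10, p2) → 74.1180
  f4: (p14, p10, p15) → 40.9373
  f5: (p14, p6, p2) → 77.9447
  f6: (p14, p6, p15) → 37.3320
  f7: (p4, p10, p7) → 45.1290
  f8: (p12, p7, p0) → 39.1431
  f9: (p12, p10, p0) → 57.0490
  f10: (p12, p10, p7) → 38.4213
  f11: (p1, p7, p0) → 69.2325
  f12: (p1, p6, p0) → 48.2131
  f13: (p1, p6, p2) → 89.5408
  f14: (p1, p4, p2) → 106.5637
  f15: (p1, p4, p7) → 45.8693
  f16: (p16, p10, p2) → 21.2917
  f17: (p16, p4, p2) → 46.5519
  f18: (p16, p4, p10) → 11.9148
Σ area = 992.359

Euler characteristic 11−27+18 = 2 ✓


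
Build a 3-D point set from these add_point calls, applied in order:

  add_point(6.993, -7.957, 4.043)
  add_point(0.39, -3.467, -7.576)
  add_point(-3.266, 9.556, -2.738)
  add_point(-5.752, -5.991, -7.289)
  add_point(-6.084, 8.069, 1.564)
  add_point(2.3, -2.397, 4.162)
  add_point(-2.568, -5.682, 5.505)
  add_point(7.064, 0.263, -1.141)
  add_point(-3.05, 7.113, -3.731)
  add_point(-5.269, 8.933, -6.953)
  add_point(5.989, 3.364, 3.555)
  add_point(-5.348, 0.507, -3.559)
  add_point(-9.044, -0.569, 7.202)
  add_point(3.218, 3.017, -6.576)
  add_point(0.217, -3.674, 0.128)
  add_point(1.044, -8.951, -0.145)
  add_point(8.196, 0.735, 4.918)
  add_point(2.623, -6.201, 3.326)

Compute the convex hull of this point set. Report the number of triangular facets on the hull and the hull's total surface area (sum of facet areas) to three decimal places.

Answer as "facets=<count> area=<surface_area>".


13 of the 18 inputs are extreme points: [0, 1, 2, 3, 4, 6, 7, 9, 10, 12, 13, 15, 16].

Area of each hull facet:
  f1: (p0, p16, p12) → 75.4090
  f2: (p10, p4, p2) → 33.8548
  f3: (p10, p13, p2) → 51.1231
  f4: (p10, p16, p12) → 28.0881
  f5: (p10, p4, p12) → 69.8778
  f6: (p7, p0, p16) → 26.7202
  f7: (p7, p10, p16) → 10.3769
  f8: (p7, p10, p13) → 19.6151
  f9: (p7, p0, p1) → 48.5463
  f10: (p7, p13, p1) → 25.7263
  f11: (p6, p0, p12) → 17.5008
  f12: (p6, p3, p12) → 55.5302
  f13: (p15, p0, p1) → 30.6109
  f14: (p15, p3, p1) → 30.1826
  f15: (p15, p6, p0) → 27.2553
  f16: (p15, p6, p3) → 38.2782
  f17: (p9, p4, p2) → 11.1982
  f18: (p9, p13, p2) → 23.2028
  f19: (p9, p4, p12) → 35.9325
  f20: (p9, p3, p12) → 110.3732
  f21: (p9, p13, p1) → 36.3128
  f22: (p9, p3, p1) → 45.3082
Σ area = 851.023

Euler: V−E+F = 13−33+22 = 2.

facets=22 area=851.023


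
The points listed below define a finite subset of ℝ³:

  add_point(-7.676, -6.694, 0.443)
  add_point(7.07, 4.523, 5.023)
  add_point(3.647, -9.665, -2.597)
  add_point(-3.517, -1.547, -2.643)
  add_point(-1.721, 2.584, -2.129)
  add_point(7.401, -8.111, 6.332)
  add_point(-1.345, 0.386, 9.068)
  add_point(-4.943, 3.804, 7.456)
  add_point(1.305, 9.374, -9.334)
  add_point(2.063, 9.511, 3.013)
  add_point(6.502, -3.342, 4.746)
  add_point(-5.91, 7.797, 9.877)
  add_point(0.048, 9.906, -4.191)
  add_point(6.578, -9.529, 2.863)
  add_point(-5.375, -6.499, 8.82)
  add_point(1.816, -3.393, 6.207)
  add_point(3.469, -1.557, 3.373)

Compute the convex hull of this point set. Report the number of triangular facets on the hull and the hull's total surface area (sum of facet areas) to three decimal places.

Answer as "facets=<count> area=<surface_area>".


Points on the hull: [0, 1, 2, 5, 6, 8, 9, 11, 12, 13, 14] (11 of 17).

Per-facet area ½‖(b−a)×(c−a)‖:
  f1: (p14, p11, p0) → 62.1074
  f2: (p14, p2, p0) → 52.5477
  f3: (p6, p14, p5) → 48.4162
  f4: (p6, p14, p11) → 30.7834
  f5: (p6, p1, p5) → 58.8134
  f6: (p6, p1, p11) → 44.2939
  f7: (p9, p11, p12) → 36.1097
  f8: (p9, p1, p11) → 38.1627
  f9: (p13, p1, p5) → 23.4792
  f10: (p13, p14, p5) → 25.1607
  f11: (p13, p14, p2) → 42.4296
  f12: (p8, p9, p12) → 10.1464
  f13: (p8, p9, p1) → 43.2513
  f14: (p8, p13, p2) → 59.5727
  f15: (p8, p13, p1) → 114.0422
  f16: (p8, p2, p0) → 118.8971
  f17: (p8, p11, p0) → 163.3730
  f18: (p8, p11, p12) → 11.5955
Σ area = 983.182

Euler characteristic 11−27+18 = 2 ✓

facets=18 area=983.182


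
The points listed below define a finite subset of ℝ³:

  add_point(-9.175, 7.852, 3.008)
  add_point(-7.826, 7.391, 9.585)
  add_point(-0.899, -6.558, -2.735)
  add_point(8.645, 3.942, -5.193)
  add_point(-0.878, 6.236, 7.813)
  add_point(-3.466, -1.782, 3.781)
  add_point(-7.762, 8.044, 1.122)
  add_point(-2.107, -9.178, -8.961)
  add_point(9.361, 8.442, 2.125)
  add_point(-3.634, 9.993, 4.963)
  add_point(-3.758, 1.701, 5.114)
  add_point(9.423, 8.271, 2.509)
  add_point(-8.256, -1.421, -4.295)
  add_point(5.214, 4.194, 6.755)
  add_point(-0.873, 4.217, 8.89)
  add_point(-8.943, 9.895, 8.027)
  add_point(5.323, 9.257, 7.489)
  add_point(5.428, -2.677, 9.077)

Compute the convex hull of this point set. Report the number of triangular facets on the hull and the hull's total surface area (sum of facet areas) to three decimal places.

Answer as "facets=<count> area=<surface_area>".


facets=24 area=994.744

Extreme-point indices: [0, 1, 2, 3, 5, 6, 7, 8, 9, 11, 12, 15, 16, 17] — 14 of 18 on the boundary.

Facet areas (half cross-product norm):
  f1: (p3, p17, p11) → 59.3252
  f2: (p3, p17, p7) → 135.3324
  f3: (p5, p17, p1) → 60.2247
  f4: (p8, p3, p11) → 1.5058
  f5: (p12, p3, p7) → 91.2736
  f6: (p12, p15, p0) → 16.2473
  f7: (p12, p15, p1) → 25.9328
  f8: (p12, p5, p7) → 51.3426
  f9: (p12, p5, p1) → 53.7778
  f10: (p16, p15, p1) → 20.9298
  f11: (p16, p8, p11) → 1.1693
  f12: (p16, p17, p11) → 39.2240
  f13: (p16, p17, p1) → 80.0264
  f14: (p2, p17, p7) → 14.3050
  f15: (p2, p5, p7) → 14.8785
  f16: (p2, p5, p17) → 43.8816
  f17: (p9, p16, p15) → 20.5915
  f18: (p9, p16, p8) → 29.3570
  f19: (p6, p12, p0) → 12.3179
  f20: (p6, p12, p3) → 93.0357
  f21: (p6, p15, p0) → 4.6896
  f22: (p6, p9, p15) → 17.5414
  f23: (p6, p8, p3) → 73.1747
  f24: (p6, p9, p8) → 34.6594
Σ area = 994.744

Euler: V−E+F = 14−36+24 = 2.


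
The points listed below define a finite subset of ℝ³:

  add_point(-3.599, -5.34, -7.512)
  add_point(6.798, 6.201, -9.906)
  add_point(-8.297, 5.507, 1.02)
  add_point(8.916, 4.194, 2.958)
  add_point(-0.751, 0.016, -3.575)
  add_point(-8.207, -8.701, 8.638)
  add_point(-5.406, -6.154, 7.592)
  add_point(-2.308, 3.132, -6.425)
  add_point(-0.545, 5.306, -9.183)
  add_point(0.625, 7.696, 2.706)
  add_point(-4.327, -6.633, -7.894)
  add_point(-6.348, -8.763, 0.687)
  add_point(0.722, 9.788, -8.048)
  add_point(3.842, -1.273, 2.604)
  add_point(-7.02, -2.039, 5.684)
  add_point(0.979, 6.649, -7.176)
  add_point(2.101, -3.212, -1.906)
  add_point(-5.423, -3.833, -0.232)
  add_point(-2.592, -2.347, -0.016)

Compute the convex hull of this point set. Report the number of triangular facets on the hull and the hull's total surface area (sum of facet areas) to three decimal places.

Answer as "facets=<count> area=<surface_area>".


facets=22 area=893.611

Points on the hull: [1, 2, 3, 5, 6, 8, 9, 10, 11, 12, 13, 14, 16] (13 of 19).

Facet areas (half cross-product norm):
  f1: (p8, p10, p2) → 78.1448
  f2: (p8, p10, p1) → 42.4408
  f3: (p16, p1, p3) → 66.8574
  f4: (p16, p10, p1) → 61.8751
  f5: (p14, p5, p2) → 10.8254
  f6: (p14, p9, p2) → 41.8325
  f7: (p14, p9, p5) → 22.3204
  f8: (p6, p5, p3) → 3.9087
  f9: (p6, p9, p3) → 71.4749
  f10: (p6, p9, p5) → 12.3257
  f11: (p12, p1, p3) → 48.0840
  f12: (p12, p9, p3) → 49.1064
  f13: (p12, p8, p1) → 16.6845
  f14: (p12, p9, p2) → 50.7701
  f15: (p12, p8, p2) → 30.6894
  f16: (p13, p5, p3) → 28.6338
  f17: (p13, p16, p3) → 16.3592
  f18: (p11, p16, p10) → 39.8220
  f19: (p11, p5, p2) → 58.7097
  f20: (p11, p10, p2) → 64.2543
  f21: (p11, p13, p5) → 52.1987
  f22: (p11, p13, p16) → 26.2932
Σ area = 893.611

Euler characteristic 13−33+22 = 2 ✓


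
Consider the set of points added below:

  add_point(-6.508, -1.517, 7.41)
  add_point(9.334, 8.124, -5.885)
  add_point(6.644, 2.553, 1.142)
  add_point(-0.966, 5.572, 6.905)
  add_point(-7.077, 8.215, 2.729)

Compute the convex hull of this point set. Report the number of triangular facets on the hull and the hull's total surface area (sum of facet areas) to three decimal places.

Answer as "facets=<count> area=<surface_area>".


Extreme-point indices: [0, 1, 2, 3, 4] — 5 of 5 on the boundary.

Per-facet area ½‖(b−a)×(c−a)‖:
  f1: (p0, p1, p4) → 99.0821
  f2: (p2, p0, p1) → 49.0738
  f3: (p3, p1, p4) → 65.2915
  f4: (p3, p2, p1) → 41.3428
  f5: (p3, p0, p4) → 34.8118
  f6: (p3, p2, p0) → 43.5338
Σ area = 333.136

Check V−E+F: 5 − 9 + 6 = 2.

facets=6 area=333.136


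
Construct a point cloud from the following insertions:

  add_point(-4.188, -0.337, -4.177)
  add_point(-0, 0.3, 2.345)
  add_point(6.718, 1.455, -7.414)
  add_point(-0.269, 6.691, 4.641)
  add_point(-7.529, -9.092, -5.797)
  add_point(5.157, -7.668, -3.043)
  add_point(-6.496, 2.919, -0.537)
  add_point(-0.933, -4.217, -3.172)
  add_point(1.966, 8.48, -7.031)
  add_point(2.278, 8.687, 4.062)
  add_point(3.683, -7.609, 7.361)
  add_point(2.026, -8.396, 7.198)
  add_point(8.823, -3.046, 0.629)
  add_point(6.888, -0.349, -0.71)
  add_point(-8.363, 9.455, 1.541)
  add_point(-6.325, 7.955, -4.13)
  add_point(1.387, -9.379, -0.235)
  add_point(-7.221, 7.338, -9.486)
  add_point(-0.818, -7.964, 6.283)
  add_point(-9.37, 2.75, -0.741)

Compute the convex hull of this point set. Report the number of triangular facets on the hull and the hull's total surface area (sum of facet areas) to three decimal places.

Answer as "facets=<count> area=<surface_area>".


Hull vertices (14/20): indices [2, 3, 4, 5, 8, 9, 10, 11, 12, 14, 16, 17, 18, 19].

Triangle areas on the boundary:
  f1: (p4, p17, p19) → 65.6566
  f2: (p11, p4, p16) → 31.9039
  f3: (p10, p11, p16) → 6.7598
  f4: (p18, p4, p19) → 84.6607
  f5: (p18, p11, p4) → 14.7687
  f6: (p2, p4, p17) → 118.4745
  f7: (p2, p8, p17) → 36.7705
  f8: (p9, p10, p12) → 66.6853
  f9: (p9, p2, p12) → 62.5847
  f10: (p9, p2, p8) → 47.0689
  f11: (p5, p4, p16) → 24.7953
  f12: (p5, p2, p4) → 66.0258
  f13: (p5, p2, p12) → 31.8013
  f14: (p5, p10, p12) → 32.5497
  f15: (p5, p10, p16) → 19.7562
  f16: (p14, p9, p8) → 58.8137
  f17: (p14, p8, p17) → 53.2071
  f18: (p14, p17, p19) → 35.5644
  f19: (p14, p18, p19) → 49.7877
  f20: (p3, p14, p9) → 13.3920
  f21: (p3, p10, p11) → 13.7244
  f22: (p3, p9, p10) → 22.6741
  f23: (p3, p18, p11) → 22.0510
  f24: (p3, p14, p18) → 63.8932
Σ area = 1043.370

Euler characteristic 14−36+24 = 2 ✓

facets=24 area=1043.370


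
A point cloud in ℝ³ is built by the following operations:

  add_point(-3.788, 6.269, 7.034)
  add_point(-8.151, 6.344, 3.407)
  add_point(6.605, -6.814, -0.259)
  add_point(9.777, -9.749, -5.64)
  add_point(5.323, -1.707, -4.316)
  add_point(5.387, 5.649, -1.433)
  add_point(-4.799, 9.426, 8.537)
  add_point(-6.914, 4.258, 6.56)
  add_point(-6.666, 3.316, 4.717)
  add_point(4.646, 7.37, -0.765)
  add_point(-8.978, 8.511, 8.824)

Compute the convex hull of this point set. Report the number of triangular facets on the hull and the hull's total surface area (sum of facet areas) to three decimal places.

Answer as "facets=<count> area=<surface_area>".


11 of the 11 inputs are extreme points: [0, 1, 2, 3, 4, 5, 6, 7, 8, 9, 10].

Area of each hull facet:
  f1: (p0, p6, p10) → 7.7527
  f2: (p2, p0, p10) → 24.5435
  f3: (p2, p0, p6) → 10.7568
  f4: (p2, p9, p6) → 93.6712
  f5: (p1, p6, p10) → 12.5417
  f6: (p1, p9, p6) → 44.6260
  f7: (p5, p2, p3) → 39.9066
  f8: (p5, p2, p9) → 6.3410
  f9: (p8, p2, p3) → 34.3995
  f10: (p8, p1, p3) → 34.0459
  f11: (p8, p1, p10) → 10.6543
  f12: (p4, p1, p9) → 65.5633
  f13: (p4, p5, p9) → 2.9864
  f14: (p4, p1, p3) → 45.2141
  f15: (p4, p5, p3) → 19.0742
  f16: (p7, p2, p10) → 19.2937
  f17: (p7, p8, p10) → 3.3113
  f18: (p7, p8, p2) → 14.4452
Σ area = 489.127

Check V−E+F: 11 − 27 + 18 = 2.

facets=18 area=489.127


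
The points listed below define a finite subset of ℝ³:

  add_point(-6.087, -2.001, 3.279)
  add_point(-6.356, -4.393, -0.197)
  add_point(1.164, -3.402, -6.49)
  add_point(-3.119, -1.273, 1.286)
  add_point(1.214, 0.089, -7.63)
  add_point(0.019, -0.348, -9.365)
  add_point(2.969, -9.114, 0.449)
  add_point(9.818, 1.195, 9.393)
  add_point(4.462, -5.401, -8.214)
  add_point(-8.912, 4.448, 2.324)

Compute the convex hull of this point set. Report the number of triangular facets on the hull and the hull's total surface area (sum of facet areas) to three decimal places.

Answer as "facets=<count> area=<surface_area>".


Extreme-point indices: [0, 1, 4, 5, 6, 7, 8, 9] — 8 of 10 on the boundary.

Area of each hull facet:
  f1: (p8, p6, p7) → 71.4042
  f2: (p0, p7, p9) → 59.7151
  f3: (p0, p6, p7) → 88.6677
  f4: (p4, p7, p9) → 135.0365
  f5: (p4, p5, p9) → 15.5824
  f6: (p4, p8, p7) → 60.9000
  f7: (p4, p8, p5) → 6.8869
  f8: (p1, p8, p6) → 49.7527
  f9: (p1, p0, p6) → 21.8952
  f10: (p1, p8, p5) → 40.5146
  f11: (p1, p5, p9) → 56.6348
  f12: (p1, p0, p9) → 13.9078
Σ area = 620.898

Euler characteristic 8−18+12 = 2 ✓

facets=12 area=620.898


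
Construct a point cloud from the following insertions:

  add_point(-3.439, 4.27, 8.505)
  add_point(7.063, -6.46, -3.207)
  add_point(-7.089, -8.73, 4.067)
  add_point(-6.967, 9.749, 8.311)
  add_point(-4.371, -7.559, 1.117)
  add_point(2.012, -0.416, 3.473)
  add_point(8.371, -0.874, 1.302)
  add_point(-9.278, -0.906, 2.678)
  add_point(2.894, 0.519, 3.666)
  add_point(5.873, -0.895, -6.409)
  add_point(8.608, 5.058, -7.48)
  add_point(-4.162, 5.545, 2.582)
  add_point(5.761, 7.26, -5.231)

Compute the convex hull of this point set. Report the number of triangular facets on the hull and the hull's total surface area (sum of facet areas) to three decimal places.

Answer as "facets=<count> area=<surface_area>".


11 of the 13 inputs are extreme points: [0, 1, 2, 3, 4, 6, 7, 9, 10, 11, 12].

Area of each hull facet:
  f1: (p2, p3, p7) → 36.2751
  f2: (p12, p10, p7) → 33.8565
  f3: (p12, p6, p10) → 22.1911
  f4: (p12, p6, p3) → 99.2934
  f5: (p9, p10, p7) → 52.7468
  f6: (p0, p2, p3) → 36.3373
  f7: (p0, p6, p3) → 33.8101
  f8: (p0, p6, p2) → 101.1157
  f9: (p11, p3, p7) → 30.8528
  f10: (p11, p12, p7) → 42.1236
  f11: (p11, p12, p3) → 36.0760
  f12: (p4, p2, p7) → 16.8287
  f13: (p4, p9, p7) → 59.7220
  f14: (p1, p4, p9) → 39.9458
  f15: (p1, p6, p10) → 38.5527
  f16: (p1, p9, p10) → 13.8724
  f17: (p1, p6, p2) → 58.6366
  f18: (p1, p4, p2) → 12.1916
Σ area = 764.428

Check V−E+F: 11 − 27 + 18 = 2.

facets=18 area=764.428


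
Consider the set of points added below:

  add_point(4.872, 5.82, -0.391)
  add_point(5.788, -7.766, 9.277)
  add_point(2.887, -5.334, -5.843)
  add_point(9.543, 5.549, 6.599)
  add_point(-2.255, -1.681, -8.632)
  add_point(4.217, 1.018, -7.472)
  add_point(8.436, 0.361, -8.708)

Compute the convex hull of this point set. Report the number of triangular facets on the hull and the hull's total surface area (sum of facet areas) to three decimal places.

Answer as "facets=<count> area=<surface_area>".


7 of the 7 inputs are extreme points: [0, 1, 2, 3, 4, 5, 6].

Triangle areas on the boundary:
  f1: (p6, p1, p3) → 112.9953
  f2: (p2, p1, p4) → 42.4355
  f3: (p2, p6, p4) → 29.1440
  f4: (p2, p6, p1) → 62.5846
  f5: (p0, p1, p4) → 110.1719
  f6: (p0, p1, p3) → 59.2149
  f7: (p0, p6, p3) → 39.6879
  f8: (p5, p6, p4) → 10.2158
  f9: (p5, p0, p4) → 27.7202
  f10: (p5, p0, p6) → 18.5152
Σ area = 512.685

Euler: V−E+F = 7−15+10 = 2.

facets=10 area=512.685


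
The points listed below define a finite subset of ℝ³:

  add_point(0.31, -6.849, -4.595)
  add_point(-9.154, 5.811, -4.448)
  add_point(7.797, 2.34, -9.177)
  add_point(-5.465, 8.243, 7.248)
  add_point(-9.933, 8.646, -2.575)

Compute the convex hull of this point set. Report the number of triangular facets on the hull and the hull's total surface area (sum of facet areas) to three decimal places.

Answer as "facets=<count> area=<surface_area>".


facets=6 area=474.089

5 of the 5 inputs are extreme points: [0, 1, 2, 3, 4].

Facet areas (half cross-product norm):
  f1: (p3, p2, p4) → 107.3466
  f2: (p3, p0, p2) → 125.6200
  f3: (p1, p2, p4) → 26.8894
  f4: (p1, p0, p2) → 97.9066
  f5: (p1, p3, p4) → 17.5170
  f6: (p1, p3, p0) → 98.8091
Σ area = 474.089

Check V−E+F: 5 − 9 + 6 = 2.


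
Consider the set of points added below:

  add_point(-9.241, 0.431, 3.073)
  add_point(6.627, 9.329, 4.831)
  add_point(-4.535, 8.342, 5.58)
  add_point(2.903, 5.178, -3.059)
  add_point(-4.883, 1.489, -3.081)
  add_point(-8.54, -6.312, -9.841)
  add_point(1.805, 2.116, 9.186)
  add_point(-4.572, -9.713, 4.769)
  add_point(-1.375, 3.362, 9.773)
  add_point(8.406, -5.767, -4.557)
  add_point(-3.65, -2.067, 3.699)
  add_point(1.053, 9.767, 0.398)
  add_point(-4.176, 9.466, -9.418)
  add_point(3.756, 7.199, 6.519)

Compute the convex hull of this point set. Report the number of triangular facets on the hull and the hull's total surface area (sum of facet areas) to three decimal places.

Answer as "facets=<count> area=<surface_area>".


Hull vertices (10/14): indices [0, 1, 2, 5, 6, 7, 8, 9, 11, 12].

Facet areas (half cross-product norm):
  f1: (p12, p5, p0) → 106.3150
  f2: (p12, p5, p9) → 139.0931
  f3: (p2, p12, p0) → 70.4800
  f4: (p2, p12, p11) → 41.8048
  f5: (p1, p6, p9) → 81.4719
  f6: (p1, p12, p9) → 149.5080
  f7: (p1, p12, p11) → 16.1392
  f8: (p1, p2, p11) → 27.4013
  f9: (p7, p5, p9) → 117.9004
  f10: (p7, p6, p9) → 107.7439
  f11: (p7, p5, p0) → 78.5211
  f12: (p8, p1, p6) → 16.2217
  f13: (p8, p1, p2) → 38.2888
  f14: (p8, p2, p0) → 33.8003
  f15: (p8, p7, p0) → 59.9574
  f16: (p8, p7, p6) → 24.4664
Σ area = 1109.113

Check V−E+F: 10 − 24 + 16 = 2.

facets=16 area=1109.113


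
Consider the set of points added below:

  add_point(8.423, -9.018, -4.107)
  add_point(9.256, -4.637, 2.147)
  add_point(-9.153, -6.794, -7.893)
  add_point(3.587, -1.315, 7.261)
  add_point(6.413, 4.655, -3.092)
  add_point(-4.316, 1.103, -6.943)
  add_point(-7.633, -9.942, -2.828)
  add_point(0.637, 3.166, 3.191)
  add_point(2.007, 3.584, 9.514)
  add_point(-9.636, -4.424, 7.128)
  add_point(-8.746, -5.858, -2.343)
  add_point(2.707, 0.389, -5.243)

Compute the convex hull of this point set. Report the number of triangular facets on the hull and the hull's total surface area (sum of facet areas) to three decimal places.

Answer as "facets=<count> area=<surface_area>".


Points on the hull: [0, 1, 2, 3, 4, 5, 6, 7, 8, 9, 11] (11 of 12).

Triangle areas on the boundary:
  f1: (p8, p4, p1) → 66.7909
  f2: (p6, p2, p9) → 32.2438
  f3: (p5, p2, p9) → 69.1395
  f4: (p5, p8, p9) → 108.9447
  f5: (p11, p5, p4) → 17.4495
  f6: (p3, p1, p9) → 46.6446
  f7: (p3, p8, p9) → 38.0703
  f8: (p3, p8, p1) → 14.4741
  f9: (p0, p6, p2) → 49.0729
  f10: (p0, p1, p9) → 74.5933
  f11: (p0, p6, p9) → 91.0848
  f12: (p0, p4, p1) → 42.3062
  f13: (p0, p11, p4) → 32.4214
  f14: (p0, p5, p2) → 76.4756
  f15: (p0, p11, p5) → 31.9199
  f16: (p7, p8, p4) → 23.3548
  f17: (p7, p5, p4) → 47.0247
  f18: (p7, p5, p8) → 9.7738
Σ area = 871.785

Check V−E+F: 11 − 27 + 18 = 2.

facets=18 area=871.785


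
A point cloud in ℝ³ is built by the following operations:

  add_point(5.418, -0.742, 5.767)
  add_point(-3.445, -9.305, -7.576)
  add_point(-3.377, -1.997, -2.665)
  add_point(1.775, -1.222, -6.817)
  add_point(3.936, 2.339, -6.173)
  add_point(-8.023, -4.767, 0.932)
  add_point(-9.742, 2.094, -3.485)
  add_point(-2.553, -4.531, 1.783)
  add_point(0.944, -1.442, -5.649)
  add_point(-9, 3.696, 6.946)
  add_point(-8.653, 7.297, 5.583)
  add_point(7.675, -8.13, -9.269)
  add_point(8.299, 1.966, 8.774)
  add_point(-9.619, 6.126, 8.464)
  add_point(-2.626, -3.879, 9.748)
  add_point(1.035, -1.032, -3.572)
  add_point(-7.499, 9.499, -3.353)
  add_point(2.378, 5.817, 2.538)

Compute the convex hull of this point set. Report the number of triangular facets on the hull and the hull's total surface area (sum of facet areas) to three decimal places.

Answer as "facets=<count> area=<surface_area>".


Extreme-point indices: [1, 4, 5, 6, 10, 11, 12, 13, 14, 16, 17] — 11 of 18 on the boundary.

Per-facet area ½‖(b−a)×(c−a)‖:
  f1: (p13, p14, p12) → 75.8171
  f2: (p11, p4, p12) → 88.9175
  f3: (p11, p14, p12) → 126.2573
  f4: (p11, p14, p1) → 102.5250
  f5: (p16, p13, p6) → 46.1487
  f6: (p16, p1, p6) → 39.1836
  f7: (p16, p11, p1) → 110.3399
  f8: (p16, p11, p4) → 48.2448
  f9: (p5, p13, p14) → 60.4185
  f10: (p5, p14, p1) → 48.2504
  f11: (p5, p13, p6) → 51.0359
  f12: (p5, p1, p6) → 44.4999
  f13: (p10, p13, p12) → 29.3935
  f14: (p10, p16, p13) → 3.3818
  f15: (p17, p4, p12) → 41.8950
  f16: (p17, p16, p4) → 56.2315
  f17: (p17, p10, p12) → 47.7323
  f18: (p17, p10, p16) → 50.2726
Σ area = 1070.545

Euler characteristic 11−27+18 = 2 ✓

facets=18 area=1070.545


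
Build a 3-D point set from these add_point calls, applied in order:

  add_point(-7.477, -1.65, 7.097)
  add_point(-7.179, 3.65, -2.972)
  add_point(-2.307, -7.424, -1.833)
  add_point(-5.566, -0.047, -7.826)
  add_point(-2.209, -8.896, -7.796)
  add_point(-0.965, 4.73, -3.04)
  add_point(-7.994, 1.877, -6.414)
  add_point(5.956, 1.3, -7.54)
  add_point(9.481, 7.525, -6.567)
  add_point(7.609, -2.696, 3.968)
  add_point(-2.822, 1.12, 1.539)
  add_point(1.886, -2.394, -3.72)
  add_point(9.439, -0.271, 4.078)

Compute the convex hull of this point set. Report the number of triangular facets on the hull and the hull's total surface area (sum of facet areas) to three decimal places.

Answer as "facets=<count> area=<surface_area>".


Hull vertices (11/13): indices [0, 1, 2, 3, 4, 5, 6, 7, 8, 9, 12].

Per-facet area ½‖(b−a)×(c−a)‖:
  f1: (p0, p4, p6) → 85.2498
  f2: (p12, p0, p8) → 111.6183
  f3: (p3, p8, p6) → 26.9242
  f4: (p3, p4, p6) → 10.0812
  f5: (p1, p8, p6) → 34.3416
  f6: (p1, p0, p6) → 18.7246
  f7: (p9, p12, p0) → 19.9528
  f8: (p7, p3, p8) → 33.8753
  f9: (p7, p3, p4) → 53.2564
  f10: (p7, p12, p8) → 43.6059
  f11: (p7, p9, p4) → 79.3833
  f12: (p7, p9, p12) → 18.4904
  f13: (p5, p0, p8) → 48.1070
  f14: (p5, p1, p8) → 11.1787
  f15: (p5, p1, p0) → 35.6596
  f16: (p2, p0, p4) → 18.7077
  f17: (p2, p9, p4) → 32.3144
  f18: (p2, p9, p0) → 72.1159
Σ area = 753.587

Euler: V−E+F = 11−27+18 = 2.

facets=18 area=753.587


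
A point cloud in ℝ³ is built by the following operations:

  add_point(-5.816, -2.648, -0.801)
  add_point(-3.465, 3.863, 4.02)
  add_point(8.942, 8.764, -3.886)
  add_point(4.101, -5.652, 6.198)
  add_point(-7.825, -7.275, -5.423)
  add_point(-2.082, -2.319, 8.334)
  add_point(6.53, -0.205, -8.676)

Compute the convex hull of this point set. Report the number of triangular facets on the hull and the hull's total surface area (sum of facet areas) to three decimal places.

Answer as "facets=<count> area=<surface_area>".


facets=10 area=627.067

Extreme-point indices: [0, 1, 2, 3, 4, 5, 6] — 7 of 7 on the boundary.

Per-facet area ½‖(b−a)×(c−a)‖:
  f1: (p6, p2, p4) → 74.6978
  f2: (p3, p6, p4) → 115.8085
  f3: (p3, p5, p4) → 57.4340
  f4: (p3, p6, p2) → 83.3233
  f5: (p3, p5, p2) → 66.9594
  f6: (p1, p2, p4) → 116.9242
  f7: (p1, p5, p2) → 54.5263
  f8: (p0, p5, p4) → 22.0092
  f9: (p0, p1, p4) → 4.0891
  f10: (p0, p1, p5) → 31.2954
Σ area = 627.067

Euler: V−E+F = 7−15+10 = 2.


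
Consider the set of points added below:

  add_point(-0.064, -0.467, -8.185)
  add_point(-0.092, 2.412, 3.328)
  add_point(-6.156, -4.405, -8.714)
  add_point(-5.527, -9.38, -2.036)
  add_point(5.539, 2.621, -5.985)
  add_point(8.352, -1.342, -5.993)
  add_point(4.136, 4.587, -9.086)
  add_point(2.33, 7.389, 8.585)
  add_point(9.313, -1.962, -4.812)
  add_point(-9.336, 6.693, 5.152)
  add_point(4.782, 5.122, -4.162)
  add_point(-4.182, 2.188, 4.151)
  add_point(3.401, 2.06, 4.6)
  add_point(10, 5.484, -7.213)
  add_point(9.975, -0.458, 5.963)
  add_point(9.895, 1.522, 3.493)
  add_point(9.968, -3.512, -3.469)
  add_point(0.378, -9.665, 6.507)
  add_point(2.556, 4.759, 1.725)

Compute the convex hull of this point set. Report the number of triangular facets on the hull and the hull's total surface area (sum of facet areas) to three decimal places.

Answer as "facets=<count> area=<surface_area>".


facets=20 area=1076.709

Points on the hull: [2, 3, 5, 6, 7, 8, 9, 13, 14, 15, 16, 17] (12 of 19).

Triangle areas on the boundary:
  f1: (p7, p13, p9) → 106.2365
  f2: (p7, p17, p9) → 103.2124
  f3: (p14, p7, p17) → 74.9589
  f4: (p6, p13, p9) → 55.8927
  f5: (p6, p2, p9) → 119.3924
  f6: (p16, p14, p13) → 48.1425
  f7: (p16, p14, p17) → 64.9657
  f8: (p15, p7, p13) → 59.7822
  f9: (p15, p14, p13) → 5.7391
  f10: (p15, p14, p7) → 17.1677
  f11: (p3, p16, p17) → 77.1899
  f12: (p3, p16, p2) → 67.9106
  f13: (p3, p17, p9) → 91.9882
  f14: (p3, p2, p9) → 73.2325
  f15: (p5, p6, p2) → 53.7560
  f16: (p5, p16, p2) → 25.2558
  f17: (p5, p6, p13) → 21.1162
  f18: (p8, p16, p13) → 4.4987
  f19: (p8, p5, p13) → 5.4902
  f20: (p8, p5, p16) → 0.7805
Σ area = 1076.709

Euler: V−E+F = 12−30+20 = 2.


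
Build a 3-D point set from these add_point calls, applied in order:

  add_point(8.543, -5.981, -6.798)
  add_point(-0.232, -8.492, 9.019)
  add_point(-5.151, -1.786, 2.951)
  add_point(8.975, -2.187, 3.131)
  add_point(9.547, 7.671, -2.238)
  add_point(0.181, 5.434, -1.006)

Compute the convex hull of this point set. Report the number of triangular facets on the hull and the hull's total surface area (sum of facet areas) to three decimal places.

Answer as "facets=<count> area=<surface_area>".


facets=8 area=529.971

Extreme-point indices: [0, 1, 2, 3, 4, 5] — 6 of 6 on the boundary.

Facet areas (half cross-product norm):
  f1: (p1, p0, p2) → 87.3122
  f2: (p3, p0, p4) → 59.2693
  f3: (p3, p1, p4) → 50.7528
  f4: (p3, p1, p0) → 65.3468
  f5: (p5, p0, p2) → 74.6164
  f6: (p5, p0, p4) → 67.8995
  f7: (p5, p1, p2) → 44.8979
  f8: (p5, p1, p4) → 79.8759
Σ area = 529.971

Euler: V−E+F = 6−12+8 = 2.


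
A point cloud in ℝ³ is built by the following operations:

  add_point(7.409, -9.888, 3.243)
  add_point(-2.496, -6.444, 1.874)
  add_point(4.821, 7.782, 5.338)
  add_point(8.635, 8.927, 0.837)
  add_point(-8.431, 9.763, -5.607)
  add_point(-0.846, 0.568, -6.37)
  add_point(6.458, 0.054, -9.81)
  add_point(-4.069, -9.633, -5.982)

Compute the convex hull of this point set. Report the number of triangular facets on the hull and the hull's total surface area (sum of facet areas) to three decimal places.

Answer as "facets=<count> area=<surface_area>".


facets=10 area=908.936

Hull vertices (7/8): indices [0, 1, 2, 3, 4, 6, 7].

Triangle areas on the boundary:
  f1: (p6, p3, p4) → 118.2848
  f2: (p6, p0, p3) → 112.2251
  f3: (p7, p6, p4) → 129.3820
  f4: (p7, p6, p0) → 100.8388
  f5: (p2, p3, p4) → 51.9854
  f6: (p2, p0, p3) → 54.0282
  f7: (p1, p7, p0) → 44.9476
  f8: (p1, p2, p0) → 85.3939
  f9: (p1, p7, p4) → 80.6898
  f10: (p1, p2, p4) → 131.1604
Σ area = 908.936

Check V−E+F: 7 − 15 + 10 = 2.


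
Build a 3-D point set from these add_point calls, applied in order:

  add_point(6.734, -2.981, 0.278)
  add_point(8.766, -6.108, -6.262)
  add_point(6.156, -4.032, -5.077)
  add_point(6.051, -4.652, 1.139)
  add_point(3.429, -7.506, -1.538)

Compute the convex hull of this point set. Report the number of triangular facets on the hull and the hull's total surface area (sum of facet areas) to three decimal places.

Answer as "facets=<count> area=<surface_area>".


facets=6 area=61.362

Points on the hull: [0, 1, 2, 3, 4] (5 of 5).

Per-facet area ½‖(b−a)×(c−a)‖:
  f1: (p3, p1, p4) → 16.8963
  f2: (p3, p0, p4) → 4.2025
  f3: (p3, p0, p1) → 7.4750
  f4: (p2, p1, p4) → 9.8031
  f5: (p2, p0, p4) → 13.9304
  f6: (p2, p0, p1) → 9.0547
Σ area = 61.362

Euler: V−E+F = 5−9+6 = 2.


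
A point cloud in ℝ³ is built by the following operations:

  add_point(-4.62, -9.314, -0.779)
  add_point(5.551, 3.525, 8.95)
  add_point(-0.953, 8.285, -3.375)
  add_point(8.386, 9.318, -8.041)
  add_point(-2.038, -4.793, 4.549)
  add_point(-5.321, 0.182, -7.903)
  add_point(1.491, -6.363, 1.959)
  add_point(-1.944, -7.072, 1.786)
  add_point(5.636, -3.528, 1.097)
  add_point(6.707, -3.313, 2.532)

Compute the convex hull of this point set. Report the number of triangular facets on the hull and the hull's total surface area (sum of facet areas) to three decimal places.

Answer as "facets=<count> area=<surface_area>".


Extreme-point indices: [0, 1, 2, 3, 4, 5, 6, 7, 8, 9] — 10 of 10 on the boundary.

Area of each hull facet:
  f1: (p0, p3, p5) → 89.8215
  f2: (p9, p1, p3) → 77.7864
  f3: (p2, p3, p5) → 51.9527
  f4: (p2, p1, p3) → 77.2405
  f5: (p8, p0, p3) → 85.3226
  f6: (p8, p9, p3) → 13.9469
  f7: (p8, p9, p0) → 7.7433
  f8: (p6, p9, p0) → 6.5402
  f9: (p6, p9, p1) → 27.1416
  f10: (p4, p2, p1) → 83.0633
  f11: (p4, p6, p1) → 28.0864
  f12: (p4, p0, p5) → 44.2655
  f13: (p4, p2, p5) → 69.1594
  f14: (p7, p6, p0) → 5.1337
  f15: (p7, p4, p0) → 4.9553
  f16: (p7, p4, p6) → 6.2283
Σ area = 678.388

Check V−E+F: 10 − 24 + 16 = 2.

facets=16 area=678.388


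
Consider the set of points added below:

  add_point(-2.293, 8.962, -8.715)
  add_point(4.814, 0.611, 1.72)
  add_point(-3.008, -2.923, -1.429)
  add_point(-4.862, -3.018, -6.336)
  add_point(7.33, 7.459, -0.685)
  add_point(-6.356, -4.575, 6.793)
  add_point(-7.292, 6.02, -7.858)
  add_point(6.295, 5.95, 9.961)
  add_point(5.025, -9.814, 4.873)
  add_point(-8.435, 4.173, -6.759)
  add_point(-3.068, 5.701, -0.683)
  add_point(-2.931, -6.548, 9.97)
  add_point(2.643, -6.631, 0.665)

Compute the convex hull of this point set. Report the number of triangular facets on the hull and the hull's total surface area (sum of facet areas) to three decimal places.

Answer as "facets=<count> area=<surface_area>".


facets=18 area=888.109

Points on the hull: [0, 3, 4, 5, 6, 7, 8, 9, 10, 11, 12] (11 of 13).

Facet areas (half cross-product norm):
  f1: (p7, p8, p4) → 88.5452
  f2: (p7, p11, p8) → 75.9173
  f3: (p5, p7, p11) → 39.2370
  f4: (p5, p3, p9) → 53.1873
  f5: (p5, p11, p8) → 23.7907
  f6: (p5, p3, p8) → 82.5857
  f7: (p0, p7, p4) → 55.9928
  f8: (p12, p8, p4) → 38.4087
  f9: (p12, p3, p8) → 11.2454
  f10: (p12, p0, p4) → 93.8795
  f11: (p12, p0, p3) → 64.7883
  f12: (p10, p5, p9) → 53.8059
  f13: (p10, p5, p7) → 90.1367
  f14: (p10, p0, p7) → 48.0429
  f15: (p6, p3, p9) → 8.5112
  f16: (p6, p0, p3) → 26.6600
  f17: (p6, p10, p9) → 9.9761
  f18: (p6, p10, p0) → 23.3988
Σ area = 888.109

Euler characteristic 11−27+18 = 2 ✓


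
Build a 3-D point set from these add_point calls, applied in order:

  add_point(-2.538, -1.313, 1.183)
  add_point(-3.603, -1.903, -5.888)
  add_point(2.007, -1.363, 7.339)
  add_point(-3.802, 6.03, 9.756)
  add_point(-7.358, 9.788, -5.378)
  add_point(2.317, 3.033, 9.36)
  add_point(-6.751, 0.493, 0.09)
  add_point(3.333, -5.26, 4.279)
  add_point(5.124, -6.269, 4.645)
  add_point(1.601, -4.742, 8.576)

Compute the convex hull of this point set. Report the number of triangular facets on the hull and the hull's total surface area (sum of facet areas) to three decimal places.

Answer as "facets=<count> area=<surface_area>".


Points on the hull: [1, 3, 4, 5, 6, 8, 9] (7 of 10).

Area of each hull facet:
  f1: (p1, p8, p4) → 79.0353
  f2: (p5, p8, p4) → 101.4328
  f3: (p5, p3, p4) → 52.8799
  f4: (p6, p1, p4) → 38.4796
  f5: (p6, p3, p4) → 62.2121
  f6: (p9, p6, p3) → 64.0925
  f7: (p9, p5, p3) → 24.9927
  f8: (p9, p5, p8) → 20.6450
  f9: (p9, p1, p8) → 39.4001
  f10: (p9, p6, p1) → 46.2382
Σ area = 529.408

Euler: V−E+F = 7−15+10 = 2.

facets=10 area=529.408


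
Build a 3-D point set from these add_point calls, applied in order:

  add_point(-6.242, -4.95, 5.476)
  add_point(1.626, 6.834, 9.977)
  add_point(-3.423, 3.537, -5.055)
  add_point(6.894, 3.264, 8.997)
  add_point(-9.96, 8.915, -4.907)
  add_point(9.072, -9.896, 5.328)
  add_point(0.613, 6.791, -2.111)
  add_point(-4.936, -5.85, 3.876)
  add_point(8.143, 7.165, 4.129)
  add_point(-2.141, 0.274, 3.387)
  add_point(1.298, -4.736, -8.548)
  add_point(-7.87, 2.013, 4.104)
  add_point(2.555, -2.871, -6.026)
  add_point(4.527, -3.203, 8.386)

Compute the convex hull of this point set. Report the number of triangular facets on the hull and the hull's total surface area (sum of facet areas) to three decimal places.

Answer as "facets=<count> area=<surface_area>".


11 of the 14 inputs are extreme points: [0, 1, 3, 4, 5, 6, 7, 8, 10, 11, 13].

Facet areas (half cross-product norm):
  f1: (p8, p1, p4) → 82.9141
  f2: (p8, p10, p5) → 131.8233
  f3: (p11, p1, p4) → 67.3465
  f4: (p11, p0, p4) → 27.3332
  f5: (p11, p0, p1) → 43.9900
  f6: (p13, p0, p5) → 46.7253
  f7: (p13, p0, p1) → 59.4915
  f8: (p7, p10, p5) → 96.8951
  f9: (p7, p0, p5) → 13.2768
  f10: (p7, p10, p4) → 115.5633
  f11: (p7, p0, p4) → 19.9535
  f12: (p6, p10, p4) → 73.3217
  f13: (p6, p8, p4) → 25.5947
  f14: (p6, p8, p10) → 61.6314
  f15: (p3, p8, p5) → 41.2330
  f16: (p3, p8, p1) → 20.4411
  f17: (p3, p13, p5) → 24.4569
  f18: (p3, p13, p1) → 21.5393
Σ area = 973.530

Check V−E+F: 11 − 27 + 18 = 2.

facets=18 area=973.530
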